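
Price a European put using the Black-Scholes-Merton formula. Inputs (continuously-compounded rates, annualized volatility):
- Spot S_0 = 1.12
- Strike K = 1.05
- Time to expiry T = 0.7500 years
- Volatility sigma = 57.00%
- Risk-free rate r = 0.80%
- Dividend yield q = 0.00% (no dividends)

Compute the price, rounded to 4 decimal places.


d1 = (ln(S/K) + (r - q + 0.5*sigma^2) * T) / (sigma * sqrt(T)) = 0.38971350
d2 = d1 - sigma * sqrt(T) = -0.10392098
exp(-rT) = 0.99401796; exp(-qT) = 1.00000000
P = K * exp(-rT) * N(-d2) - S_0 * exp(-qT) * N(-d1)
N(-d1) = 0.34837421; N(-d2) = 0.54138397
P = 1.0500 * 0.99401796 * 0.54138397 - 1.1200 * 1.00000000 * 0.34837421 = 0.1749

Answer: Price = 0.1749


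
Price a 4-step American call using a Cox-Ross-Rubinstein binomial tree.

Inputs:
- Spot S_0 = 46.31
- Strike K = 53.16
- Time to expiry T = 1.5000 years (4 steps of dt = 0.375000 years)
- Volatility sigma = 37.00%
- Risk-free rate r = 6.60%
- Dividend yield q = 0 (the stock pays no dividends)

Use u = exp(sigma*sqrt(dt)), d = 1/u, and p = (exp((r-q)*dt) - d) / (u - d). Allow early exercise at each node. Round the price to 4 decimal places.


Answer: Price = V(0,0) = 7.8681

Derivation:
dt = T/N = 0.375000
u = exp(sigma*sqrt(dt)) = 1.254300; d = 1/u = 0.797257
p = (exp((r-q)*dt) - d) / (u - d) = 0.498425
Discount per step: exp(-r*dt) = 0.975554
Stock lattice S(k, i) with i counting down-moves:
  k=0: S(0,0) = 46.3100
  k=1: S(1,0) = 58.0866; S(1,1) = 36.9210
  k=2: S(2,0) = 72.8581; S(2,1) = 46.3100; S(2,2) = 29.4355
  k=3: S(3,0) = 91.3859; S(3,1) = 58.0866; S(3,2) = 36.9210; S(3,3) = 23.4677
  k=4: S(4,0) = 114.6254; S(4,1) = 72.8581; S(4,2) = 46.3100; S(4,3) = 29.4355; S(4,4) = 18.7098
Terminal payoffs V(N, i) = max(S_T - K, 0):
  V(4,0) = 61.465366; V(4,1) = 19.698086; V(4,2) = 0.000000; V(4,3) = 0.000000; V(4,4) = 0.000000
Backward induction: V(k, i) = exp(-r*dt) * [p * V(k+1, i) + (1-p) * V(k+1, i+1)]; then take max(V_cont, immediate exercise) for American.
  V(3,0) = exp(-r*dt) * [p*61.465366 + (1-p)*19.698086] = 39.525473; exercise = 38.225911; V(3,0) = max -> 39.525473
  V(3,1) = exp(-r*dt) * [p*19.698086 + (1-p)*0.000000] = 9.578001; exercise = 4.926642; V(3,1) = max -> 9.578001
  V(3,2) = exp(-r*dt) * [p*0.000000 + (1-p)*0.000000] = 0.000000; exercise = 0.000000; V(3,2) = max -> 0.000000
  V(3,3) = exp(-r*dt) * [p*0.000000 + (1-p)*0.000000] = 0.000000; exercise = 0.000000; V(3,3) = max -> 0.000000
  V(2,0) = exp(-r*dt) * [p*39.525473 + (1-p)*9.578001] = 23.905520; exercise = 19.698086; V(2,0) = max -> 23.905520
  V(2,1) = exp(-r*dt) * [p*9.578001 + (1-p)*0.000000] = 4.657209; exercise = 0.000000; V(2,1) = max -> 4.657209
  V(2,2) = exp(-r*dt) * [p*0.000000 + (1-p)*0.000000] = 0.000000; exercise = 0.000000; V(2,2) = max -> 0.000000
  V(1,0) = exp(-r*dt) * [p*23.905520 + (1-p)*4.657209] = 13.902661; exercise = 4.926642; V(1,0) = max -> 13.902661
  V(1,1) = exp(-r*dt) * [p*4.657209 + (1-p)*0.000000] = 2.264522; exercise = 0.000000; V(1,1) = max -> 2.264522
  V(0,0) = exp(-r*dt) * [p*13.902661 + (1-p)*2.264522] = 7.868094; exercise = 0.000000; V(0,0) = max -> 7.868094


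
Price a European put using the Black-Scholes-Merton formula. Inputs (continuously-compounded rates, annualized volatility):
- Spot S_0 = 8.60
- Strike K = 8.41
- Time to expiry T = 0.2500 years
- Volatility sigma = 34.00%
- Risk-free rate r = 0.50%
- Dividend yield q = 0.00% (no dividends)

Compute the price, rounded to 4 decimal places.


d1 = (ln(S/K) + (r - q + 0.5*sigma^2) * T) / (sigma * sqrt(T)) = 0.22376900
d2 = d1 - sigma * sqrt(T) = 0.05376900
exp(-rT) = 0.99875078; exp(-qT) = 1.00000000
P = K * exp(-rT) * N(-d2) - S_0 * exp(-qT) * N(-d1)
N(-d1) = 0.41146853; N(-d2) = 0.47855961
P = 8.4100 * 0.99875078 * 0.47855961 - 8.6000 * 1.00000000 * 0.41146853 = 0.4810

Answer: Price = 0.4810


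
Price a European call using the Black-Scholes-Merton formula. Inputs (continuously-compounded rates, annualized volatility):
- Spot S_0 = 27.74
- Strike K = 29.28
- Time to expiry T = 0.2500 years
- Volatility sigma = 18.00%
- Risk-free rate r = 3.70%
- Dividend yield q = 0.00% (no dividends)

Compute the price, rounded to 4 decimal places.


Answer: Price = 0.5067

Derivation:
d1 = (ln(S/K) + (r - q + 0.5*sigma^2) * T) / (sigma * sqrt(T)) = -0.45254749
d2 = d1 - sigma * sqrt(T) = -0.54254749
exp(-rT) = 0.99079265; exp(-qT) = 1.00000000
C = S_0 * exp(-qT) * N(d1) - K * exp(-rT) * N(d2)
N(d1) = 0.32543731; N(d2) = 0.29372070
C = 27.7400 * 1.00000000 * 0.32543731 - 29.2800 * 0.99079265 * 0.29372070 = 0.5067


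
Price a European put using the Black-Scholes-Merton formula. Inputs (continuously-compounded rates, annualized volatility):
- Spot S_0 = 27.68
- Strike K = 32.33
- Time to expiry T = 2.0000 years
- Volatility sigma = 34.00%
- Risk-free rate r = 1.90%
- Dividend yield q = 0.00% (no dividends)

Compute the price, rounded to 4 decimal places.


d1 = (ln(S/K) + (r - q + 0.5*sigma^2) * T) / (sigma * sqrt(T)) = -0.00350530
d2 = d1 - sigma * sqrt(T) = -0.48433791
exp(-rT) = 0.96271294; exp(-qT) = 1.00000000
P = K * exp(-rT) * N(-d2) - S_0 * exp(-qT) * N(-d1)
N(-d1) = 0.50139841; N(-d2) = 0.68592696
P = 32.3300 * 0.96271294 * 0.68592696 - 27.6800 * 1.00000000 * 0.50139841 = 7.4704

Answer: Price = 7.4704


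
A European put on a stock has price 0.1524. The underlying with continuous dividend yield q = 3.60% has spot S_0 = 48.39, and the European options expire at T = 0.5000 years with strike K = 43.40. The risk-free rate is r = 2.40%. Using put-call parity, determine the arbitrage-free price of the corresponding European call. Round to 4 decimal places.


Put-call parity: C - P = S_0 * exp(-qT) - K * exp(-rT).
S_0 * exp(-qT) = 48.3900 * 0.98216103 = 47.52677236
K * exp(-rT) = 43.4000 * 0.98807171 = 42.88231234
C = P + S*exp(-qT) - K*exp(-rT)
C = 0.1524 + 47.52677236 - 42.88231234 = 4.7969

Answer: Call price = 4.7969


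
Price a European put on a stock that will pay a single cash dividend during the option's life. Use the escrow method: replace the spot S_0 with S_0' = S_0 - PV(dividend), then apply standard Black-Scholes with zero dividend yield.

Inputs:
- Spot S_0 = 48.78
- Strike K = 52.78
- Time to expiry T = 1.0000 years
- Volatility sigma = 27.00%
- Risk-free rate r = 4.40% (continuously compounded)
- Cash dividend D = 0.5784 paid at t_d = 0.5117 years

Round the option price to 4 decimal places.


Answer: Price = 6.5254

Derivation:
PV(D) = D * exp(-r * t_d) = 0.5784 * 0.97773677 = 0.56552295
S_0' = S_0 - PV(D) = 48.7800 - 0.56552295 = 48.21447705
d1 = (ln(S_0'/K) + (r + sigma^2/2)*T) / (sigma*sqrt(T)) = -0.03712223
d2 = d1 - sigma*sqrt(T) = -0.30712223
exp(-rT) = 0.95695396
N(-d1) = 0.51480623; N(-d2) = 0.62062483
P = K * exp(-rT) * N(-d2) - S_0' * N(-d1) = 52.7800 * 0.95695396 * 0.62062483 - 48.21447705 * 0.51480623 = 6.5254


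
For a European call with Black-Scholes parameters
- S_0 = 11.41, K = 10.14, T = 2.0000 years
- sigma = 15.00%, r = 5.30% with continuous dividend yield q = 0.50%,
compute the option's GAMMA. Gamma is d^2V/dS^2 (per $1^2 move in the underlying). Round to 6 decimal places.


d1 = 1.1148819009; d2 = 0.9027498666
phi(d1) = 0.2142912175; exp(-qT) = 0.9900498337; exp(-rT) = 0.8994246481
Gamma = exp(-qT) * phi(d1) / (S * sigma * sqrt(T)) = 0.9900498337 * 0.2142912175 / (11.4100 * 0.1500 * 1.4142135624) = 0.087654

Answer: Gamma = 0.087654


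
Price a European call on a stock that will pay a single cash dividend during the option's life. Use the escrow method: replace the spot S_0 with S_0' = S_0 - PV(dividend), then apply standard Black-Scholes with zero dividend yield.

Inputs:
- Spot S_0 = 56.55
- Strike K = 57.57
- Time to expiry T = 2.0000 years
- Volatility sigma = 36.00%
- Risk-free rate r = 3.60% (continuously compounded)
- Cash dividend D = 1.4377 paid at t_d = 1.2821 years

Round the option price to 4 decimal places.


Answer: Price = 11.7469

Derivation:
PV(D) = D * exp(-r * t_d) = 1.4377 * 0.95489337 = 1.37285020
S_0' = S_0 - PV(D) = 56.5500 - 1.37285020 = 55.17714980
d1 = (ln(S_0'/K) + (r + sigma^2/2)*T) / (sigma*sqrt(T)) = 0.31259485
d2 = d1 - sigma*sqrt(T) = -0.19652203
exp(-rT) = 0.93053090
N(d1) = 0.62270575; N(d2) = 0.42210080
C = S_0' * N(d1) - K * exp(-rT) * N(d2) = 55.17714980 * 0.62270575 - 57.5700 * 0.93053090 * 0.42210080 = 11.7469


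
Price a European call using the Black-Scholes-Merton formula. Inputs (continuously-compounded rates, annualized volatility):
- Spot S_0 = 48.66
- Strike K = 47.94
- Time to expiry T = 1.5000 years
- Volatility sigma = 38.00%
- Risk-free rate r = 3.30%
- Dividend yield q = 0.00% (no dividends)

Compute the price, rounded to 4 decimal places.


Answer: Price = 10.2736

Derivation:
d1 = (ln(S/K) + (r - q + 0.5*sigma^2) * T) / (sigma * sqrt(T)) = 0.37109148
d2 = d1 - sigma * sqrt(T) = -0.09431157
exp(-rT) = 0.95170516; exp(-qT) = 1.00000000
C = S_0 * exp(-qT) * N(d1) - K * exp(-rT) * N(d2)
N(d1) = 0.64471530; N(d2) = 0.46243083
C = 48.6600 * 1.00000000 * 0.64471530 - 47.9400 * 0.95170516 * 0.46243083 = 10.2736


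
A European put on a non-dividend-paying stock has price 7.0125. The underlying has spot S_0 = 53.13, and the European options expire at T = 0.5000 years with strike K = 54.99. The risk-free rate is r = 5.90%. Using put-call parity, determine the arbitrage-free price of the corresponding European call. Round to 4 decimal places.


Put-call parity: C - P = S_0 * exp(-qT) - K * exp(-rT).
S_0 * exp(-qT) = 53.1300 * 1.00000000 = 53.13000000
K * exp(-rT) = 54.9900 * 0.97093088 = 53.39148896
C = P + S*exp(-qT) - K*exp(-rT)
C = 7.0125 + 53.13000000 - 53.39148896 = 6.7510

Answer: Call price = 6.7510


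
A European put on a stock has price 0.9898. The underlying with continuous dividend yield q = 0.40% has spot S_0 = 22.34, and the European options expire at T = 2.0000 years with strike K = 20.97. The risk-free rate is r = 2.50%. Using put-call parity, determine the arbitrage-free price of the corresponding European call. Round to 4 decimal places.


Put-call parity: C - P = S_0 * exp(-qT) - K * exp(-rT).
S_0 * exp(-qT) = 22.3400 * 0.99203191 = 22.16199298
K * exp(-rT) = 20.9700 * 0.95122942 = 19.94728103
C = P + S*exp(-qT) - K*exp(-rT)
C = 0.9898 + 22.16199298 - 19.94728103 = 3.2045

Answer: Call price = 3.2045


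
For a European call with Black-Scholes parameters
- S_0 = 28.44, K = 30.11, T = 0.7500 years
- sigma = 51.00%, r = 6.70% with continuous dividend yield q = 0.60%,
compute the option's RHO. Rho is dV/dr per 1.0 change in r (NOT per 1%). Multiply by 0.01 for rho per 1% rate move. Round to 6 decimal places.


d1 = 0.1952276255; d2 = -0.2464453304
phi(d1) = 0.3914116553; exp(-qT) = 0.9955101098; exp(-rT) = 0.9509916469
N(d2) = 0.4026687597
Rho = K*T*exp(-rT)*N(d2) = 30.1100 * 0.7500 * 0.9509916469 * 0.4026687597 = 8.647621

Answer: Rho = 8.647621


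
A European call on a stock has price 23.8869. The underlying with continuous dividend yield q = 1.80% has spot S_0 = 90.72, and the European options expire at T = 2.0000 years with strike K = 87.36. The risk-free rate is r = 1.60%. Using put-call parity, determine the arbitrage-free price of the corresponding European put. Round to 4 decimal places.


Answer: Put price = 20.9835

Derivation:
Put-call parity: C - P = S_0 * exp(-qT) - K * exp(-rT).
S_0 * exp(-qT) = 90.7200 * 0.96464029 = 87.51216742
K * exp(-rT) = 87.3600 * 0.96850658 = 84.60873501
P = C - S*exp(-qT) + K*exp(-rT)
P = 23.8869 - 87.51216742 + 84.60873501 = 20.9835


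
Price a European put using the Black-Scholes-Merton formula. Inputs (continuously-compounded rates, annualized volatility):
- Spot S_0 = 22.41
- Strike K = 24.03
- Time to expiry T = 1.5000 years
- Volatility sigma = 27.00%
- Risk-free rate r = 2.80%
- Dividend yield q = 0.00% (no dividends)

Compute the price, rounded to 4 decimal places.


Answer: Price = 3.3107

Derivation:
d1 = (ln(S/K) + (r - q + 0.5*sigma^2) * T) / (sigma * sqrt(T)) = 0.08128447
d2 = d1 - sigma * sqrt(T) = -0.24939665
exp(-rT) = 0.95886978; exp(-qT) = 1.00000000
P = K * exp(-rT) * N(-d2) - S_0 * exp(-qT) * N(-d1)
N(-d1) = 0.46760786; N(-d2) = 0.59847301
P = 24.0300 * 0.95886978 * 0.59847301 - 22.4100 * 1.00000000 * 0.46760786 = 3.3107


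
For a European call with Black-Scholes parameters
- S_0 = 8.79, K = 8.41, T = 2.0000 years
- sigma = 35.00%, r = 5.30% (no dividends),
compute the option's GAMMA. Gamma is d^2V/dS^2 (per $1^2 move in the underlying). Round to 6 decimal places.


d1 = 0.5509235359; d2 = 0.0559487891
phi(d1) = 0.3427695565; exp(-qT) = 1.0000000000; exp(-rT) = 0.8994246481
Gamma = exp(-qT) * phi(d1) / (S * sigma * sqrt(T)) = 1.0000000000 * 0.3427695565 / (8.7900 * 0.3500 * 1.4142135624) = 0.078783

Answer: Gamma = 0.078783


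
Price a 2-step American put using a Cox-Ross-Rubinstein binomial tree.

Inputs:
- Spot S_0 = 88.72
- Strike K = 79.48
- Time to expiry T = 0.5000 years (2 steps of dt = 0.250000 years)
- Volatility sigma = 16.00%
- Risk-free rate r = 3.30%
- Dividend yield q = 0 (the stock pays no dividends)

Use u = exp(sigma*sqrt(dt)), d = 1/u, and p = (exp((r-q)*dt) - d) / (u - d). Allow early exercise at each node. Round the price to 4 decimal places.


dt = T/N = 0.250000
u = exp(sigma*sqrt(dt)) = 1.083287; d = 1/u = 0.923116
p = (exp((r-q)*dt) - d) / (u - d) = 0.531731
Discount per step: exp(-r*dt) = 0.991784
Stock lattice S(k, i) with i counting down-moves:
  k=0: S(0,0) = 88.7200
  k=1: S(1,0) = 96.1092; S(1,1) = 81.8989
  k=2: S(2,0) = 104.1139; S(2,1) = 88.7200; S(2,2) = 75.6022
Terminal payoffs V(N, i) = max(K - S_T, 0):
  V(2,0) = 0.000000; V(2,1) = 0.000000; V(2,2) = 3.877803
Backward induction: V(k, i) = exp(-r*dt) * [p * V(k+1, i) + (1-p) * V(k+1, i+1)]; then take max(V_cont, immediate exercise) for American.
  V(1,0) = exp(-r*dt) * [p*0.000000 + (1-p)*0.000000] = 0.000000; exercise = 0.000000; V(1,0) = max -> 0.000000
  V(1,1) = exp(-r*dt) * [p*0.000000 + (1-p)*3.877803] = 1.800935; exercise = 0.000000; V(1,1) = max -> 1.800935
  V(0,0) = exp(-r*dt) * [p*0.000000 + (1-p)*1.800935] = 0.836393; exercise = 0.000000; V(0,0) = max -> 0.836393

Answer: Price = V(0,0) = 0.8364


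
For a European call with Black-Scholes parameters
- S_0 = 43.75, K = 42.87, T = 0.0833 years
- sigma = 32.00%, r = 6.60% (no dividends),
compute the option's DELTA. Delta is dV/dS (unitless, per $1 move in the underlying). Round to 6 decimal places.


d1 = 0.3257133497; d2 = 0.2333557837
phi(d1) = 0.3783320135; exp(-qT) = 1.0000000000; exp(-rT) = 0.9945172852
N(d1) = 0.6276793785
Delta = exp(-qT) * N(d1) = 1.0000000000 * 0.6276793785 = 0.627679

Answer: Delta = 0.627679


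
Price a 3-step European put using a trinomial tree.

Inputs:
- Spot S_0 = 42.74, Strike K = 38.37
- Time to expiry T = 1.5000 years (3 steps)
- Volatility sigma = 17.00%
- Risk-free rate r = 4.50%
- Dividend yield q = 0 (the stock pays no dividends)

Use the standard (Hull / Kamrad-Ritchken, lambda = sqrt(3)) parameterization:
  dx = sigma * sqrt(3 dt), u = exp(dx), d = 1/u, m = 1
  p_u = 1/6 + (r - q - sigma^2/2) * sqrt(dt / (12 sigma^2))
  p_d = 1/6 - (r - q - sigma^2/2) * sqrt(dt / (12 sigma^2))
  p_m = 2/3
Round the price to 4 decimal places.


dt = T/N = 0.500000; dx = sigma*sqrt(3*dt) = 0.208207
u = exp(dx) = 1.231468; d = 1/u = 0.812039
p_u = 0.203349, p_m = 0.666667, p_d = 0.129984
Discount per step: exp(-r*dt) = 0.977751
Stock lattice S(k, j) with j the centered position index:
  k=0: S(0,+0) = 42.7400
  k=1: S(1,-1) = 34.7066; S(1,+0) = 42.7400; S(1,+1) = 52.6329
  k=2: S(2,-2) = 28.1831; S(2,-1) = 34.7066; S(2,+0) = 42.7400; S(2,+1) = 52.6329; S(2,+2) = 64.8157
  k=3: S(3,-3) = 22.8858; S(3,-2) = 28.1831; S(3,-1) = 34.7066; S(3,+0) = 42.7400; S(3,+1) = 52.6329; S(3,+2) = 64.8157; S(3,+3) = 79.8185
Terminal payoffs V(N, j) = max(K - S_T, 0):
  V(3,-3) = 15.484229; V(3,-2) = 10.186914; V(3,-1) = 3.663443; V(3,+0) = 0.000000; V(3,+1) = 0.000000; V(3,+2) = 0.000000; V(3,+3) = 0.000000
Backward induction: V(k, j) = exp(-r*dt) * [p_u * V(k+1, j+1) + p_m * V(k+1, j) + p_d * V(k+1, j-1)]
  V(2,-2) = exp(-r*dt) * [p_u*3.663443 + p_m*10.186914 + p_d*15.484229] = 9.336489
  V(2,-1) = exp(-r*dt) * [p_u*0.000000 + p_m*3.663443 + p_d*10.186914] = 3.682637
  V(2,+0) = exp(-r*dt) * [p_u*0.000000 + p_m*0.000000 + p_d*3.663443] = 0.465596
  V(2,+1) = exp(-r*dt) * [p_u*0.000000 + p_m*0.000000 + p_d*0.000000] = 0.000000
  V(2,+2) = exp(-r*dt) * [p_u*0.000000 + p_m*0.000000 + p_d*0.000000] = 0.000000
  V(1,-1) = exp(-r*dt) * [p_u*0.465596 + p_m*3.682637 + p_d*9.336489] = 3.679637
  V(1,+0) = exp(-r*dt) * [p_u*0.000000 + p_m*0.465596 + p_d*3.682637] = 0.771526
  V(1,+1) = exp(-r*dt) * [p_u*0.000000 + p_m*0.000000 + p_d*0.465596] = 0.059174
  V(0,+0) = exp(-r*dt) * [p_u*0.059174 + p_m*0.771526 + p_d*3.679637] = 0.982326

Answer: Price = V(0,0) = 0.9823


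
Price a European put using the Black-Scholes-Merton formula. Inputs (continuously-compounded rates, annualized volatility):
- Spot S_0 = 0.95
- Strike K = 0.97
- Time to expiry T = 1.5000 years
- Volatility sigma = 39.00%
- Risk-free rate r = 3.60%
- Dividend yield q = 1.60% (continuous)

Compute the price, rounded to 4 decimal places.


Answer: Price = 0.1701

Derivation:
d1 = (ln(S/K) + (r - q + 0.5*sigma^2) * T) / (sigma * sqrt(T)) = 0.25801483
d2 = d1 - sigma * sqrt(T) = -0.21963567
exp(-rT) = 0.94743211; exp(-qT) = 0.97628571
P = K * exp(-rT) * N(-d2) - S_0 * exp(-qT) * N(-d1)
N(-d1) = 0.39819773; N(-d2) = 0.58692254
P = 0.9700 * 0.94743211 * 0.58692254 - 0.9500 * 0.97628571 * 0.39819773 = 0.1701


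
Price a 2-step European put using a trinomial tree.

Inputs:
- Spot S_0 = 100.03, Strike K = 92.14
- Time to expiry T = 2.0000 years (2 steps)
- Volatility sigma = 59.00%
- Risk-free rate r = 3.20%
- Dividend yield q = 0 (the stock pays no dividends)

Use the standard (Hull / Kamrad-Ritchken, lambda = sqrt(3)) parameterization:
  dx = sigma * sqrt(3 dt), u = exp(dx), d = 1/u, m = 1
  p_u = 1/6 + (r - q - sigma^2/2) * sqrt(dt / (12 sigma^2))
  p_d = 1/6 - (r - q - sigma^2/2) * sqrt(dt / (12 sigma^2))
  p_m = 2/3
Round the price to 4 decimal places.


dt = T/N = 1.000000; dx = sigma*sqrt(3*dt) = 1.021910
u = exp(dx) = 2.778497; d = 1/u = 0.359907
p_u = 0.097164, p_m = 0.666667, p_d = 0.236169
Discount per step: exp(-r*dt) = 0.968507
Stock lattice S(k, j) with j the centered position index:
  k=0: S(0,+0) = 100.0300
  k=1: S(1,-1) = 36.0015; S(1,+0) = 100.0300; S(1,+1) = 277.9330
  k=2: S(2,-2) = 12.9572; S(2,-1) = 36.0015; S(2,+0) = 100.0300; S(2,+1) = 277.9330; S(2,+2) = 772.2359
Terminal payoffs V(N, j) = max(K - S_T, 0):
  V(2,-2) = 79.182819; V(2,-1) = 56.138516; V(2,+0) = 0.000000; V(2,+1) = 0.000000; V(2,+2) = 0.000000
Backward induction: V(k, j) = exp(-r*dt) * [p_u * V(k+1, j+1) + p_m * V(k+1, j) + p_d * V(k+1, j-1)]
  V(1,-1) = exp(-r*dt) * [p_u*0.000000 + p_m*56.138516 + p_d*79.182819] = 54.358589
  V(1,+0) = exp(-r*dt) * [p_u*0.000000 + p_m*0.000000 + p_d*56.138516] = 12.840625
  V(1,+1) = exp(-r*dt) * [p_u*0.000000 + p_m*0.000000 + p_d*0.000000] = 0.000000
  V(0,+0) = exp(-r*dt) * [p_u*0.000000 + p_m*12.840625 + p_d*54.358589] = 20.724320

Answer: Price = V(0,0) = 20.7243


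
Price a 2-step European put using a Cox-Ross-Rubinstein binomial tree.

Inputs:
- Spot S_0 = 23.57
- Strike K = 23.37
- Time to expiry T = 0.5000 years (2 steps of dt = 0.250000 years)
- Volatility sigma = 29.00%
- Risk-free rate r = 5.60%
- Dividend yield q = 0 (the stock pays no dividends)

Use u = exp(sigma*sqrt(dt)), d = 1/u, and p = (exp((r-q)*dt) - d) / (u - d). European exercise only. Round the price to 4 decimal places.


Answer: Price = V(0,0) = 1.3263

Derivation:
dt = T/N = 0.250000
u = exp(sigma*sqrt(dt)) = 1.156040; d = 1/u = 0.865022
p = (exp((r-q)*dt) - d) / (u - d) = 0.512259
Discount per step: exp(-r*dt) = 0.986098
Stock lattice S(k, i) with i counting down-moves:
  k=0: S(0,0) = 23.5700
  k=1: S(1,0) = 27.2479; S(1,1) = 20.3886
  k=2: S(2,0) = 31.4996; S(2,1) = 23.5700; S(2,2) = 17.6366
Terminal payoffs V(N, i) = max(K - S_T, 0):
  V(2,0) = 0.000000; V(2,1) = 0.000000; V(2,2) = 5.733428
Backward induction: V(k, i) = exp(-r*dt) * [p * V(k+1, i) + (1-p) * V(k+1, i+1)].
  V(1,0) = exp(-r*dt) * [p*0.000000 + (1-p)*0.000000] = 0.000000
  V(1,1) = exp(-r*dt) * [p*0.000000 + (1-p)*5.733428] = 2.757552
  V(0,0) = exp(-r*dt) * [p*0.000000 + (1-p)*2.757552] = 1.326273


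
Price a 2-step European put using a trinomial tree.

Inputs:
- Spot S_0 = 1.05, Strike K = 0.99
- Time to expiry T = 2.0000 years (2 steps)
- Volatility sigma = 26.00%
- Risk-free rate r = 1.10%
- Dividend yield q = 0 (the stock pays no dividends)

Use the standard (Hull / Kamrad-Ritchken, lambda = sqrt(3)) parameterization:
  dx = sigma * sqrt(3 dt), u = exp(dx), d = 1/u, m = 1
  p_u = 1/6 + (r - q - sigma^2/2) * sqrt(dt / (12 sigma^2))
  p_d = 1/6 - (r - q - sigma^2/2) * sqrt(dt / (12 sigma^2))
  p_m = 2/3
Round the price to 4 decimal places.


Answer: Price = V(0,0) = 0.1006

Derivation:
dt = T/N = 1.000000; dx = sigma*sqrt(3*dt) = 0.450333
u = exp(dx) = 1.568835; d = 1/u = 0.637416
p_u = 0.141352, p_m = 0.666667, p_d = 0.191981
Discount per step: exp(-r*dt) = 0.989060
Stock lattice S(k, j) with j the centered position index:
  k=0: S(0,+0) = 1.0500
  k=1: S(1,-1) = 0.6693; S(1,+0) = 1.0500; S(1,+1) = 1.6473
  k=2: S(2,-2) = 0.4266; S(2,-1) = 0.6693; S(2,+0) = 1.0500; S(2,+1) = 1.6473; S(2,+2) = 2.5843
Terminal payoffs V(N, j) = max(K - S_T, 0):
  V(2,-2) = 0.563386; V(2,-1) = 0.320713; V(2,+0) = 0.000000; V(2,+1) = 0.000000; V(2,+2) = 0.000000
Backward induction: V(k, j) = exp(-r*dt) * [p_u * V(k+1, j+1) + p_m * V(k+1, j) + p_d * V(k+1, j-1)]
  V(1,-1) = exp(-r*dt) * [p_u*0.000000 + p_m*0.320713 + p_d*0.563386] = 0.318446
  V(1,+0) = exp(-r*dt) * [p_u*0.000000 + p_m*0.000000 + p_d*0.320713] = 0.060897
  V(1,+1) = exp(-r*dt) * [p_u*0.000000 + p_m*0.000000 + p_d*0.000000] = 0.000000
  V(0,+0) = exp(-r*dt) * [p_u*0.000000 + p_m*0.060897 + p_d*0.318446] = 0.100621


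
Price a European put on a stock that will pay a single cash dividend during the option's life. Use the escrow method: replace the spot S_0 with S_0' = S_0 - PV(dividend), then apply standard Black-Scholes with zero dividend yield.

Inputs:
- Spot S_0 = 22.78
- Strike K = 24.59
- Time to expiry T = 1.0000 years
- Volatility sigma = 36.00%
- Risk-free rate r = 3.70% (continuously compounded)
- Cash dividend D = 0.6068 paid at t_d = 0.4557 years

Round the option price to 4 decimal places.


Answer: Price = 4.0880

Derivation:
PV(D) = D * exp(-r * t_d) = 0.6068 * 0.98328045 = 0.59665458
S_0' = S_0 - PV(D) = 22.7800 - 0.59665458 = 22.18334542
d1 = (ln(S_0'/K) + (r + sigma^2/2)*T) / (sigma*sqrt(T)) = -0.00332793
d2 = d1 - sigma*sqrt(T) = -0.36332793
exp(-rT) = 0.96367614
N(-d1) = 0.50132765; N(-d2) = 0.64182003
P = K * exp(-rT) * N(-d2) - S_0' * N(-d1) = 24.5900 * 0.96367614 * 0.64182003 - 22.18334542 * 0.50132765 = 4.0880


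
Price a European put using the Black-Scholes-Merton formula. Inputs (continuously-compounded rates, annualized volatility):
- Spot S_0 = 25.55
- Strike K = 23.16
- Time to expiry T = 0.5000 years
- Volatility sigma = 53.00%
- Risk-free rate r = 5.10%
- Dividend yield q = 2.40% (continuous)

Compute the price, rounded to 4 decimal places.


Answer: Price = 2.3747

Derivation:
d1 = (ln(S/K) + (r - q + 0.5*sigma^2) * T) / (sigma * sqrt(T)) = 0.48546393
d2 = d1 - sigma * sqrt(T) = 0.11069734
exp(-rT) = 0.97482238; exp(-qT) = 0.98807171
P = K * exp(-rT) * N(-d2) - S_0 * exp(-qT) * N(-d1)
N(-d1) = 0.31367365; N(-d2) = 0.45592818
P = 23.1600 * 0.97482238 * 0.45592818 - 25.5500 * 0.98807171 * 0.31367365 = 2.3747


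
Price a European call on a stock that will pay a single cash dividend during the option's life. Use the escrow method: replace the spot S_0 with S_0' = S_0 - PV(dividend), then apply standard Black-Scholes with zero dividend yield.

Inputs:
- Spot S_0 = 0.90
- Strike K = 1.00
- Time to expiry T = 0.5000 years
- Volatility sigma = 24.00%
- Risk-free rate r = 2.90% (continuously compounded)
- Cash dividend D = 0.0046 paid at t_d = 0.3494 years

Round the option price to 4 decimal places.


PV(D) = D * exp(-r * t_d) = 0.0046 * 0.98991856 = 0.00455363
S_0' = S_0 - PV(D) = 0.9000 - 0.00455363 = 0.89544637
d1 = (ln(S_0'/K) + (r + sigma^2/2)*T) / (sigma*sqrt(T)) = -0.48043747
d2 = d1 - sigma*sqrt(T) = -0.65014310
exp(-rT) = 0.98560462
N(d1) = 0.31545818; N(d2) = 0.25779990
C = S_0' * N(d1) - K * exp(-rT) * N(d2) = 0.89544637 * 0.31545818 - 1.0000 * 0.98560462 * 0.25779990 = 0.0284

Answer: Price = 0.0284


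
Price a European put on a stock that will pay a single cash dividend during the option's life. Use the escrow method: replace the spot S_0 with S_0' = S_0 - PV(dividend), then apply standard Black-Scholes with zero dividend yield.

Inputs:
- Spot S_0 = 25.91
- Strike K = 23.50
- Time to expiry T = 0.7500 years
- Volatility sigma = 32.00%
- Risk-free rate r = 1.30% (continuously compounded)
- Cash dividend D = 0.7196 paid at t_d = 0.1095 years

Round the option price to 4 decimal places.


Answer: Price = 1.8184

Derivation:
PV(D) = D * exp(-r * t_d) = 0.7196 * 0.99857751 = 0.71857638
S_0' = S_0 - PV(D) = 25.9100 - 0.71857638 = 25.19142362
d1 = (ln(S_0'/K) + (r + sigma^2/2)*T) / (sigma*sqrt(T)) = 0.42454436
d2 = d1 - sigma*sqrt(T) = 0.14741623
exp(-rT) = 0.99029738
N(-d1) = 0.33558443; N(-d2) = 0.44140175
P = K * exp(-rT) * N(-d2) - S_0' * N(-d1) = 23.5000 * 0.99029738 * 0.44140175 - 25.19142362 * 0.33558443 = 1.8184


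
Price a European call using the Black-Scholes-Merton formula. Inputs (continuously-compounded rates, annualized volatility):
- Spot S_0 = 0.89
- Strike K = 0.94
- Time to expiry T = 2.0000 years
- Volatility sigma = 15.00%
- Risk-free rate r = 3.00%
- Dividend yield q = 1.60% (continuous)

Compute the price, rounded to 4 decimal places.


Answer: Price = 0.0627

Derivation:
d1 = (ln(S/K) + (r - q + 0.5*sigma^2) * T) / (sigma * sqrt(T)) = -0.01960294
d2 = d1 - sigma * sqrt(T) = -0.23173498
exp(-rT) = 0.94176453; exp(-qT) = 0.96850658
C = S_0 * exp(-qT) * N(d1) - K * exp(-rT) * N(d2)
N(d1) = 0.49218006; N(d2) = 0.40837193
C = 0.8900 * 0.96850658 * 0.49218006 - 0.9400 * 0.94176453 * 0.40837193 = 0.0627


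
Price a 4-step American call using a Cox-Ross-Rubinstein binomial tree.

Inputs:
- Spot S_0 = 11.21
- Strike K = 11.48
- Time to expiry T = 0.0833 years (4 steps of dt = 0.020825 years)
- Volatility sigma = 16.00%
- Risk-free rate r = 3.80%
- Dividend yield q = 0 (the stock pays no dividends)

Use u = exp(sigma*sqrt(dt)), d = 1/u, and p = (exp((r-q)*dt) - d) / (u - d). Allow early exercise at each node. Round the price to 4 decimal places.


Answer: Price = V(0,0) = 0.1232

Derivation:
dt = T/N = 0.020825
u = exp(sigma*sqrt(dt)) = 1.023358; d = 1/u = 0.977175
p = (exp((r-q)*dt) - d) / (u - d) = 0.511370
Discount per step: exp(-r*dt) = 0.999209
Stock lattice S(k, i) with i counting down-moves:
  k=0: S(0,0) = 11.2100
  k=1: S(1,0) = 11.4718; S(1,1) = 10.9541
  k=2: S(2,0) = 11.7398; S(2,1) = 11.2100; S(2,2) = 10.7041
  k=3: S(3,0) = 12.0140; S(3,1) = 11.4718; S(3,2) = 10.9541; S(3,3) = 10.4598
  k=4: S(4,0) = 12.2946; S(4,1) = 11.7398; S(4,2) = 11.2100; S(4,3) = 10.7041; S(4,4) = 10.2210
Terminal payoffs V(N, i) = max(S_T - K, 0):
  V(4,0) = 0.814645; V(4,1) = 0.259803; V(4,2) = 0.000000; V(4,3) = 0.000000; V(4,4) = 0.000000
Backward induction: V(k, i) = exp(-r*dt) * [p * V(k+1, i) + (1-p) * V(k+1, i+1)]; then take max(V_cont, immediate exercise) for American.
  V(3,0) = exp(-r*dt) * [p*0.814645 + (1-p)*0.259803] = 0.543102; exercise = 0.534021; V(3,0) = max -> 0.543102
  V(3,1) = exp(-r*dt) * [p*0.259803 + (1-p)*0.000000] = 0.132750; exercise = 0.000000; V(3,1) = max -> 0.132750
  V(3,2) = exp(-r*dt) * [p*0.000000 + (1-p)*0.000000] = 0.000000; exercise = 0.000000; V(3,2) = max -> 0.000000
  V(3,3) = exp(-r*dt) * [p*0.000000 + (1-p)*0.000000] = 0.000000; exercise = 0.000000; V(3,3) = max -> 0.000000
  V(2,0) = exp(-r*dt) * [p*0.543102 + (1-p)*0.132750] = 0.342321; exercise = 0.259803; V(2,0) = max -> 0.342321
  V(2,1) = exp(-r*dt) * [p*0.132750 + (1-p)*0.000000] = 0.067831; exercise = 0.000000; V(2,1) = max -> 0.067831
  V(2,2) = exp(-r*dt) * [p*0.000000 + (1-p)*0.000000] = 0.000000; exercise = 0.000000; V(2,2) = max -> 0.000000
  V(1,0) = exp(-r*dt) * [p*0.342321 + (1-p)*0.067831] = 0.208032; exercise = 0.000000; V(1,0) = max -> 0.208032
  V(1,1) = exp(-r*dt) * [p*0.067831 + (1-p)*0.000000] = 0.034659; exercise = 0.000000; V(1,1) = max -> 0.034659
  V(0,0) = exp(-r*dt) * [p*0.208032 + (1-p)*0.034659] = 0.123219; exercise = 0.000000; V(0,0) = max -> 0.123219


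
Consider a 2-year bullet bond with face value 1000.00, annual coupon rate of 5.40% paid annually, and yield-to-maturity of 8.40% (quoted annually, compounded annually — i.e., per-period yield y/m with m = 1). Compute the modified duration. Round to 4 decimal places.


Answer: Modified duration = 1.7965

Derivation:
Coupon per period c = face * coupon_rate / m = 54.000000
Periods per year m = 1; per-period yield y/m = 0.084000
Number of cashflows N = 2
Cashflows (t years, CF_t, discount factor 1/(1+y/m)^(m*t), PV):
  t = 1.0000: CF_t = 54.000000, DF = 0.922509, PV = 49.815498
  t = 2.0000: CF_t = 1054.000000, DF = 0.851023, PV = 896.978527
Price P = sum_t PV_t = 946.794025
First compute Macaulay numerator sum_t t * PV_t:
  t * PV_t at t = 1.0000: 49.815498
  t * PV_t at t = 2.0000: 1793.957054
Macaulay duration D = 1843.772552 / 946.794025 = 1.947385
Modified duration = D / (1 + y/m) = 1.947385 / (1 + 0.084000) = 1.796481


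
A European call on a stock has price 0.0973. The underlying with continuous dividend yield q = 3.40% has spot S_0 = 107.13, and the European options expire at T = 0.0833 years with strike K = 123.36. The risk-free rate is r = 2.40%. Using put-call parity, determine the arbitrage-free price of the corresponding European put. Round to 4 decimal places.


Put-call parity: C - P = S_0 * exp(-qT) - K * exp(-rT).
S_0 * exp(-qT) = 107.1300 * 0.99717181 = 106.82701567
K * exp(-rT) = 123.3600 * 0.99800280 = 123.11362505
P = C - S*exp(-qT) + K*exp(-rT)
P = 0.0973 - 106.82701567 + 123.11362505 = 16.3839

Answer: Put price = 16.3839


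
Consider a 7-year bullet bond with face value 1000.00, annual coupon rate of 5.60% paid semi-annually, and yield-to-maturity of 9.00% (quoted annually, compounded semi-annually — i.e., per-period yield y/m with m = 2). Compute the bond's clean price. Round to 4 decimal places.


Coupon per period c = face * coupon_rate / m = 28.000000
Periods per year m = 2; per-period yield y/m = 0.045000
Number of cashflows N = 14
Cashflows (t years, CF_t, discount factor 1/(1+y/m)^(m*t), PV):
  t = 0.5000: CF_t = 28.000000, DF = 0.956938, PV = 26.794258
  t = 1.0000: CF_t = 28.000000, DF = 0.915730, PV = 25.640439
  t = 1.5000: CF_t = 28.000000, DF = 0.876297, PV = 24.536305
  t = 2.0000: CF_t = 28.000000, DF = 0.838561, PV = 23.479718
  t = 2.5000: CF_t = 28.000000, DF = 0.802451, PV = 22.468629
  t = 3.0000: CF_t = 28.000000, DF = 0.767896, PV = 21.501081
  t = 3.5000: CF_t = 28.000000, DF = 0.734828, PV = 20.575197
  t = 4.0000: CF_t = 28.000000, DF = 0.703185, PV = 19.689184
  t = 4.5000: CF_t = 28.000000, DF = 0.672904, PV = 18.841324
  t = 5.0000: CF_t = 28.000000, DF = 0.643928, PV = 18.029975
  t = 5.5000: CF_t = 28.000000, DF = 0.616199, PV = 17.253565
  t = 6.0000: CF_t = 28.000000, DF = 0.589664, PV = 16.510588
  t = 6.5000: CF_t = 28.000000, DF = 0.564272, PV = 15.799606
  t = 7.0000: CF_t = 1028.000000, DF = 0.539973, PV = 555.092102
Price P = sum_t PV_t = 826.211970

Answer: Price = 826.2120


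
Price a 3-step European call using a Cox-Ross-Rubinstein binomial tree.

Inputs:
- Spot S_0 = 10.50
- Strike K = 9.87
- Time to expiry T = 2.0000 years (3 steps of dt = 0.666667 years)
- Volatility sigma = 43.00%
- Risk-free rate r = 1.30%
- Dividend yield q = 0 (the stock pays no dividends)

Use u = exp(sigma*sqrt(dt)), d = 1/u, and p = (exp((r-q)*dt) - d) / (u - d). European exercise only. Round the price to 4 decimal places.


Answer: Price = V(0,0) = 3.0494

Derivation:
dt = T/N = 0.666667
u = exp(sigma*sqrt(dt)) = 1.420620; d = 1/u = 0.703918
p = (exp((r-q)*dt) - d) / (u - d) = 0.425262
Discount per step: exp(-r*dt) = 0.991371
Stock lattice S(k, i) with i counting down-moves:
  k=0: S(0,0) = 10.5000
  k=1: S(1,0) = 14.9165; S(1,1) = 7.3911
  k=2: S(2,0) = 21.1907; S(2,1) = 10.5000; S(2,2) = 5.2028
  k=3: S(3,0) = 30.1039; S(3,1) = 14.9165; S(3,2) = 7.3911; S(3,3) = 3.6623
Terminal payoffs V(N, i) = max(S_T - K, 0):
  V(3,0) = 20.233934; V(3,1) = 5.046512; V(3,2) = 0.000000; V(3,3) = 0.000000
Backward induction: V(k, i) = exp(-r*dt) * [p * V(k+1, i) + (1-p) * V(k+1, i+1)].
  V(2,0) = exp(-r*dt) * [p*20.233934 + (1-p)*5.046512] = 11.405869
  V(2,1) = exp(-r*dt) * [p*5.046512 + (1-p)*0.000000] = 2.127572
  V(2,2) = exp(-r*dt) * [p*0.000000 + (1-p)*0.000000] = 0.000000
  V(1,0) = exp(-r*dt) * [p*11.405869 + (1-p)*2.127572] = 6.020873
  V(1,1) = exp(-r*dt) * [p*2.127572 + (1-p)*0.000000] = 0.896968
  V(0,0) = exp(-r*dt) * [p*6.020873 + (1-p)*0.896968] = 3.049429


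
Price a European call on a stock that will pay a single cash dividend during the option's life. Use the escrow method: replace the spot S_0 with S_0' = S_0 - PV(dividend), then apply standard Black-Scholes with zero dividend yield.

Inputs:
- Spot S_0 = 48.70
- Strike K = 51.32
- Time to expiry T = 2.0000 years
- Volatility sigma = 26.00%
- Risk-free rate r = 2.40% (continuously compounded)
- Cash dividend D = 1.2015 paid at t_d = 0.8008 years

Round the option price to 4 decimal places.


PV(D) = D * exp(-r * t_d) = 1.2015 * 0.98096431 = 1.17862862
S_0' = S_0 - PV(D) = 48.7000 - 1.17862862 = 47.52137138
d1 = (ln(S_0'/K) + (r + sigma^2/2)*T) / (sigma*sqrt(T)) = 0.10524739
d2 = d1 - sigma*sqrt(T) = -0.26244814
exp(-rT) = 0.95313379
N(d1) = 0.54191025; N(d2) = 0.39648798
C = S_0' * N(d1) - K * exp(-rT) * N(d2) = 47.52137138 * 0.54191025 - 51.3200 * 0.95313379 * 0.39648798 = 6.3582

Answer: Price = 6.3582


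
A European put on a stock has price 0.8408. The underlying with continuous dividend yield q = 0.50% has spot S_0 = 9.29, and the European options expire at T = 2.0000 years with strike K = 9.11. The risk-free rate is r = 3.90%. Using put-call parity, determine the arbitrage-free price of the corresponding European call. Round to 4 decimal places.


Answer: Call price = 1.6119

Derivation:
Put-call parity: C - P = S_0 * exp(-qT) - K * exp(-rT).
S_0 * exp(-qT) = 9.2900 * 0.99004983 = 9.19756296
K * exp(-rT) = 9.1100 * 0.92496443 = 8.42642593
C = P + S*exp(-qT) - K*exp(-rT)
C = 0.8408 + 9.19756296 - 8.42642593 = 1.6119


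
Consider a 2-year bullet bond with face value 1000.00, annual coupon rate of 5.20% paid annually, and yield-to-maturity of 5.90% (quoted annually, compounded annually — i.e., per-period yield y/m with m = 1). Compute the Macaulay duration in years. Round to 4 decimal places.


Coupon per period c = face * coupon_rate / m = 52.000000
Periods per year m = 1; per-period yield y/m = 0.059000
Number of cashflows N = 2
Cashflows (t years, CF_t, discount factor 1/(1+y/m)^(m*t), PV):
  t = 1.0000: CF_t = 52.000000, DF = 0.944287, PV = 49.102927
  t = 2.0000: CF_t = 1052.000000, DF = 0.891678, PV = 938.045317
Price P = sum_t PV_t = 987.148244
Macaulay numerator sum_t t * PV_t:
  t * PV_t at t = 1.0000: 49.102927
  t * PV_t at t = 2.0000: 1876.090634
Macaulay duration D = (sum_t t * PV_t) / P = 1925.193561 / 987.148244 = 1.950258

Answer: Macaulay duration = 1.9503 years


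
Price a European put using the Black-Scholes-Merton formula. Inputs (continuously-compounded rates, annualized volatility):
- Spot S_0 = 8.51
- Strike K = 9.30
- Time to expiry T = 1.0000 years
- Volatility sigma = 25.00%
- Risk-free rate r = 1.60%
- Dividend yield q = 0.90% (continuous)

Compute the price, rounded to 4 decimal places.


d1 = (ln(S/K) + (r - q + 0.5*sigma^2) * T) / (sigma * sqrt(T)) = -0.20208983
d2 = d1 - sigma * sqrt(T) = -0.45208983
exp(-rT) = 0.98412732; exp(-qT) = 0.99104038
P = K * exp(-rT) * N(-d2) - S_0 * exp(-qT) * N(-d1)
N(-d1) = 0.58007675; N(-d2) = 0.67439787
P = 9.3000 * 0.98412732 * 0.67439787 - 8.5100 * 0.99104038 * 0.58007675 = 1.2801

Answer: Price = 1.2801


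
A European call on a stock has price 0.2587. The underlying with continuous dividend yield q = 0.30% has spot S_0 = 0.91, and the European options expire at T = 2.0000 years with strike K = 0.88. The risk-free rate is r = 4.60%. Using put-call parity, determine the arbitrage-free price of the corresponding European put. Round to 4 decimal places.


Answer: Put price = 0.1568

Derivation:
Put-call parity: C - P = S_0 * exp(-qT) - K * exp(-rT).
S_0 * exp(-qT) = 0.9100 * 0.99401796 = 0.90455635
K * exp(-rT) = 0.8800 * 0.91210515 = 0.80265253
P = C - S*exp(-qT) + K*exp(-rT)
P = 0.2587 - 0.90455635 + 0.80265253 = 0.1568


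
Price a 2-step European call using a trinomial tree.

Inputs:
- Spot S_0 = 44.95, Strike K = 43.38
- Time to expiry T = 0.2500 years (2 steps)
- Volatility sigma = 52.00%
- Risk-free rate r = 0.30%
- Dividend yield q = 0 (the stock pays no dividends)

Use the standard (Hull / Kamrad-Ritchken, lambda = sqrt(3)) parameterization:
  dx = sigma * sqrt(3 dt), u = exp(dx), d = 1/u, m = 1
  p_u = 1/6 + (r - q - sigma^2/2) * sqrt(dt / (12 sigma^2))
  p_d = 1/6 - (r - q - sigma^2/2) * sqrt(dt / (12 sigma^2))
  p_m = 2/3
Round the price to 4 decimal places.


Answer: Price = V(0,0) = 5.0599

Derivation:
dt = T/N = 0.125000; dx = sigma*sqrt(3*dt) = 0.318434
u = exp(dx) = 1.374972; d = 1/u = 0.727287
p_u = 0.140719, p_m = 0.666667, p_d = 0.192614
Discount per step: exp(-r*dt) = 0.999625
Stock lattice S(k, j) with j the centered position index:
  k=0: S(0,+0) = 44.9500
  k=1: S(1,-1) = 32.6916; S(1,+0) = 44.9500; S(1,+1) = 61.8050
  k=2: S(2,-2) = 23.7762; S(2,-1) = 32.6916; S(2,+0) = 44.9500; S(2,+1) = 61.8050; S(2,+2) = 84.9802
Terminal payoffs V(N, j) = max(S_T - K, 0):
  V(2,-2) = 0.000000; V(2,-1) = 0.000000; V(2,+0) = 1.570000; V(2,+1) = 18.425010; V(2,+2) = 41.600184
Backward induction: V(k, j) = exp(-r*dt) * [p_u * V(k+1, j+1) + p_m * V(k+1, j) + p_d * V(k+1, j-1)]
  V(1,-1) = exp(-r*dt) * [p_u*1.570000 + p_m*0.000000 + p_d*0.000000] = 0.220847
  V(1,+0) = exp(-r*dt) * [p_u*18.425010 + p_m*1.570000 + p_d*0.000000] = 3.638058
  V(1,+1) = exp(-r*dt) * [p_u*41.600184 + p_m*18.425010 + p_d*1.570000] = 18.432781
  V(0,+0) = exp(-r*dt) * [p_u*18.432781 + p_m*3.638058 + p_d*0.220847] = 5.059861


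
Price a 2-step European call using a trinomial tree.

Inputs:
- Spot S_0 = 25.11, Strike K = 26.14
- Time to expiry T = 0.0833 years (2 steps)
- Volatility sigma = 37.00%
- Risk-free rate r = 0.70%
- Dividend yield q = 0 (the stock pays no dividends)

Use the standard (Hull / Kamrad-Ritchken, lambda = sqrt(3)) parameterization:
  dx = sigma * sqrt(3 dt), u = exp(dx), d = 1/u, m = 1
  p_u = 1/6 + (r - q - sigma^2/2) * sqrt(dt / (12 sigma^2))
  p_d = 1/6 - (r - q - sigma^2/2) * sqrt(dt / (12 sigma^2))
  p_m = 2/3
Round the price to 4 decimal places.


dt = T/N = 0.041650; dx = sigma*sqrt(3*dt) = 0.130789
u = exp(dx) = 1.139727; d = 1/u = 0.877403
p_u = 0.156882, p_m = 0.666667, p_d = 0.176451
Discount per step: exp(-r*dt) = 0.999708
Stock lattice S(k, j) with j the centered position index:
  k=0: S(0,+0) = 25.1100
  k=1: S(1,-1) = 22.0316; S(1,+0) = 25.1100; S(1,+1) = 28.6185
  k=2: S(2,-2) = 19.3306; S(2,-1) = 22.0316; S(2,+0) = 25.1100; S(2,+1) = 28.6185; S(2,+2) = 32.6173
Terminal payoffs V(N, j) = max(S_T - K, 0):
  V(2,-2) = 0.000000; V(2,-1) = 0.000000; V(2,+0) = 0.000000; V(2,+1) = 2.478540; V(2,+2) = 6.477317
Backward induction: V(k, j) = exp(-r*dt) * [p_u * V(k+1, j+1) + p_m * V(k+1, j) + p_d * V(k+1, j-1)]
  V(1,-1) = exp(-r*dt) * [p_u*0.000000 + p_m*0.000000 + p_d*0.000000] = 0.000000
  V(1,+0) = exp(-r*dt) * [p_u*2.478540 + p_m*0.000000 + p_d*0.000000] = 0.388725
  V(1,+1) = exp(-r*dt) * [p_u*6.477317 + p_m*2.478540 + p_d*0.000000] = 2.667758
  V(0,+0) = exp(-r*dt) * [p_u*2.667758 + p_m*0.388725 + p_d*0.000000] = 0.677477

Answer: Price = V(0,0) = 0.6775


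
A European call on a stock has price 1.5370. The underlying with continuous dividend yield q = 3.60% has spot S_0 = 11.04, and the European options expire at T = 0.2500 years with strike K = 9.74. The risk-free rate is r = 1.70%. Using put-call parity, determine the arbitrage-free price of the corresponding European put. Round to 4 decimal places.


Put-call parity: C - P = S_0 * exp(-qT) - K * exp(-rT).
S_0 * exp(-qT) = 11.0400 * 0.99104038 = 10.94108578
K * exp(-rT) = 9.7400 * 0.99575902 = 9.69869284
P = C - S*exp(-qT) + K*exp(-rT)
P = 1.5370 - 10.94108578 + 9.69869284 = 0.2946

Answer: Put price = 0.2946
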